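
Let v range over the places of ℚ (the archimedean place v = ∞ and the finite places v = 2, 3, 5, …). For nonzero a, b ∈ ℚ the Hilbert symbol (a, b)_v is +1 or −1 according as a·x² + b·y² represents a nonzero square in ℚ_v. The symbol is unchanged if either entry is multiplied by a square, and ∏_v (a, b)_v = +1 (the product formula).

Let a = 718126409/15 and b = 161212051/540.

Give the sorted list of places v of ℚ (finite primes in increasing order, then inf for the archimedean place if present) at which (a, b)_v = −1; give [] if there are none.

(a, b) ≡ (15015, 1365) mod (ℚ^×)²; places V = {2, 3, 5, 7, 11, 13, ∞}.
(a,b)_13: α=1, u≡11; β=1, v≡12 (mod 13); (11|13)=-1, (12|13)=+1; sign (−1)^0·-1^1·+1^1 = -1.
(a,b)_∞: sgn(15015)=+, sgn(1365)=+, so +1.
(a,b)_2: α=0, β=-2; u≡7, v≡5 (mod 8); ε(u)ε(v)=1·0, αω(v)=0·1, βω(u)=-2·0; sum ≡ 0  ⇒  +1.
(a,b)_5: α=-1, u≡3; β=-1, v≡2 (mod 5); (3|5)=-1, (2|5)=-1; sign (−1)^0·-1^-1·-1^-1 = +1.
(a,b)_7: α=3, u≡5; β=1, v≡6 (mod 7); (5|7)=-1, (6|7)=-1; sign (−1)^1·-1^1·-1^3 = -1.
(a,b)_3: α=-1, u≡1; β=-3, v≡2 (mod 3); (1|3)=+1, (2|3)=-1; sign (−1)^1·+1^-3·-1^-1 = +1.
(a,b)_11: α=5, u≡1; β=6, v≡3 (mod 11); (1|11)=+1, (3|11)=+1; sign (−1)^0·+1^6·+1^5 = +1.
|Ram(15015, 1365)| = 2, even; anisotropic at {7, 13}.

[7, 13]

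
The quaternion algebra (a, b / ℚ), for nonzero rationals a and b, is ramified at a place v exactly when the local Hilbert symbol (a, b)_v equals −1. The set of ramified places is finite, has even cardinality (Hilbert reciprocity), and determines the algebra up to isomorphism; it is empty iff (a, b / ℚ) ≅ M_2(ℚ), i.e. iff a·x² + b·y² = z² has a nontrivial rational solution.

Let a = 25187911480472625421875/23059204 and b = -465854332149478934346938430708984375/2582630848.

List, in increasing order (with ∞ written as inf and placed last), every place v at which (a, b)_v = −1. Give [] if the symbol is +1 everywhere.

[2, 3, 5, 31]

Mod squares: a ≡ 2295147, b ≡ -250705. Check v ∈ {∞, 2, 3, 5, 7, 13, 19, 23, 29, 31, 37}.
v=∞: 2295147 > 0 and -250705 < 0  ⇒  (a,b)_∞ = +1.
v=37: a=37^1·(≡22), b=37^2·(≡33) mod 37; (22|37)=-1, (33|37)=+1; (−1)^{1·2·18}·(-1)^2·(+1)^1 = +1.
v=2: v_2(a)=-2, v_2(b)=-6; units ≡ 3, 7 (mod 8); ε·ε+αω+βω = 1·1+-2·0+-6·1 ≡ 1  ⇒  (a,b)_2 = -1.
v=31: a=31^1·(≡10), b=31^2·(≡11) mod 31; (10|31)=+1, (11|31)=-1; (−1)^{1·2·15}·(+1)^2·(-1)^1 = -1.
v=3: a=3^5·(≡1), b=3^8·(≡2) mod 3; (1|3)=+1, (2|3)=-1; (−1)^{5·8·1}·(+1)^8·(-1)^5 = -1.
v=5: a=5^6·(≡3), b=5^9·(≡4) mod 5; (3|5)=-1, (4|5)=+1; (−1)^{6·9·2}·(-1)^9·(+1)^6 = -1.
v=29: a=29^3·(≡3), b=29^5·(≡10) mod 29; (3|29)=-1, (10|29)=-1; (−1)^{3·5·14}·(-1)^5·(-1)^3 = +1.
v=19: a=19^2·(≡17), b=19^3·(≡10) mod 19; (17|19)=+1, (10|19)=-1; (−1)^{2·3·9}·(+1)^3·(-1)^2 = +1.
v=13: a=13^4·(≡9), b=13^5·(≡6) mod 13; (9|13)=+1, (6|13)=-1; (−1)^{4·5·6}·(+1)^5·(-1)^4 = +1.
v=7: a=7^-8·(≡4), b=7^-9·(≡1) mod 7; (4|7)=+1, (1|7)=+1; (−1)^{-8·-9·3}·(+1)^-9·(+1)^-8 = +1.
v=23: a=23^1·(≡11), b=23^2·(≡4) mod 23; (11|23)=-1, (4|23)=+1; (−1)^{1·2·11}·(-1)^2·(+1)^1 = +1.
|Ram(2295147, -250705)| = 4, even; anisotropic at {2, 3, 5, 31}.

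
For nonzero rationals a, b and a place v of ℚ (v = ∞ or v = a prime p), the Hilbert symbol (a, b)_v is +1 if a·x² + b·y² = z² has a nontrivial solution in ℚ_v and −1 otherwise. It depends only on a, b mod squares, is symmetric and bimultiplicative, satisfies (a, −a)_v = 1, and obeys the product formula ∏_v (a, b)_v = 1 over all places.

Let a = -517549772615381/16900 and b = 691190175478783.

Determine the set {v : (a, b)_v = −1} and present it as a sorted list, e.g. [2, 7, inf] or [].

[2, 17]

(a, b) ≡ (-29, 9367) mod (ℚ^×)²; places V = {2, 5, 11, 13, 17, 19, 29, 41, ∞}.
(a,b)_19: α=2, u≡6; β=3, v≡14 (mod 19); (6|19)=+1, (14|19)=-1; sign (−1)^0·+1^3·-1^2 = +1.
(a,b)_∞: sgn(-29)=−, sgn(9367)=+, so +1.
(a,b)_2: α=-2, β=0; u≡3, v≡7 (mod 8); ε(u)ε(v)=1·1, αω(v)=-2·0, βω(u)=0·1; sum ≡ 1  ⇒  -1.
(a,b)_5: α=-2, u≡4; β=0, v≡3 (mod 5); (4|5)=+1, (3|5)=-1; sign (−1)^0·+1^0·-1^-2 = +1.
(a,b)_41: α=2, u≡24; β=0, v≡6 (mod 41); (24|41)=-1, (6|41)=-1; sign (−1)^0·-1^0·-1^2 = +1.
(a,b)_29: α=3, u≡1; β=5, v≡6 (mod 29); (1|29)=+1, (6|29)=+1; sign (−1)^0·+1^5·+1^3 = +1.
(a,b)_17: α=2, u≡3; β=3, v≡7 (mod 17); (3|17)=-1, (7|17)=-1; sign (−1)^0·-1^3·-1^2 = -1.
(a,b)_13: α=-2, u≡3; β=0, v≡6 (mod 13); (3|13)=+1, (6|13)=-1; sign (−1)^0·+1^0·-1^-2 = +1.
(a,b)_11: α=2, u≡5; β=0, v≡2 (mod 11); (5|11)=+1, (2|11)=-1; sign (−1)^0·+1^0·-1^2 = +1.
Ram(-29, 9367) = {2, 17}; no ℚ_2-point on the conic.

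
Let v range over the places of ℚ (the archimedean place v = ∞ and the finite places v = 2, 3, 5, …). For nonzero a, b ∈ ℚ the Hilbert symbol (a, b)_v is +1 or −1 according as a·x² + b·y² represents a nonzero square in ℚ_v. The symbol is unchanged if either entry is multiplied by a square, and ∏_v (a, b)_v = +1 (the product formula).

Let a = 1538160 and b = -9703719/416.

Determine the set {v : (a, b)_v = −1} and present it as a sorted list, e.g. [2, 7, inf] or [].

[17, 29]

Mod squares: a ≡ 96135, b ≡ -38454. Check v ∈ {∞, 2, 3, 5, 13, 17, 29}.
v=13: a=13^1·(≡7), b=13^-1·(≡11) mod 13; (7|13)=-1, (11|13)=-1; (−1)^{1·-1·6}·(-1)^-1·(-1)^1 = +1.
v=5: a=5^1·(≡2), b=5^0·(≡1) mod 5; (2|5)=-1, (1|5)=+1; (−1)^{1·0·2}·(-1)^0·(+1)^1 = +1.
v=17: a=17^1·(≡6), b=17^1·(≡13) mod 17; (6|17)=-1, (13|17)=+1; (−1)^{1·1·8}·(-1)^1·(+1)^1 = -1.
v=29: a=29^1·(≡28), b=29^1·(≡2) mod 29; (28|29)=+1, (2|29)=-1; (−1)^{1·1·14}·(+1)^1·(-1)^1 = -1.
v=2: v_2(a)=4, v_2(b)=-5; units ≡ 7, 5 (mod 8); ε·ε+αω+βω = 1·0+4·1+-5·0 ≡ 0  ⇒  (a,b)_2 = +1.
v=∞: 96135 > 0 and -38454 < 0  ⇒  (a,b)_∞ = +1.
v=3: a=3^1·(≡2), b=3^9·(≡1) mod 3; (2|3)=-1, (1|3)=+1; (−1)^{1·9·1}·(-1)^9·(+1)^1 = +1.
|Ram(96135, -38454)| = 2, even; anisotropic at {17, 29}.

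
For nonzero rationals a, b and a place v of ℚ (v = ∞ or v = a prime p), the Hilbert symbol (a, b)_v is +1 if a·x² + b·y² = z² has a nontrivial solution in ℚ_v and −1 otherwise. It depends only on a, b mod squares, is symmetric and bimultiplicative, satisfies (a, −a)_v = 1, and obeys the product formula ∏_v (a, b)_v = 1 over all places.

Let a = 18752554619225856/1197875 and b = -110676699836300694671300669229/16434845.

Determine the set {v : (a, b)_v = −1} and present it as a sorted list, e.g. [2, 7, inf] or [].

(a, b) ≡ (45885, -21505) mod (ℚ^×)²; places V = {2, 3, 5, 7, 11, 13, 17, 19, 23, 29, 37, ∞}.
(a,b)_3: α=3, u≡1; β=16, v≡2 (mod 3); (1|3)=+1, (2|3)=-1; sign (−1)^0·+1^16·-1^3 = -1.
(a,b)_37: α=-2, u≡15; β=-2, v≡15 (mod 37); (15|37)=-1, (15|37)=-1; sign (−1)^0·-1^-2·-1^-2 = +1.
(a,b)_13: α=2, u≡8; β=4, v≡9 (mod 13); (8|13)=-1, (9|13)=+1; sign (−1)^0·-1^4·+1^2 = +1.
(a,b)_∞: sgn(45885)=+, sgn(-21505)=−, so +1.
(a,b)_5: α=-3, u≡2; β=-1, v≡4 (mod 5); (2|5)=-1, (4|5)=+1; sign (−1)^0·-1^-1·+1^-3 = -1.
(a,b)_23: α=1, u≡15; β=3, v≡3 (mod 23); (15|23)=-1, (3|23)=+1; sign (−1)^1·-1^3·+1^1 = +1.
(a,b)_2: α=8, β=0; u≡5, v≡7 (mod 8); ε(u)ε(v)=0·1, αω(v)=8·0, βω(u)=0·1; sum ≡ 0  ⇒  +1.
(a,b)_11: α=2, u≡5; β=1, v≡4 (mod 11); (5|11)=+1, (4|11)=+1; sign (−1)^0·+1^1·+1^2 = +1.
(a,b)_7: α=-1, u≡3; β=-4, v≡6 (mod 7); (3|7)=-1, (6|7)=-1; sign (−1)^0·-1^-4·-1^-1 = -1.
(a,b)_29: α=2, u≡25; β=2, v≡22 (mod 29); (25|29)=+1, (22|29)=+1; sign (−1)^0·+1^2·+1^2 = +1.
(a,b)_17: α=0, u≡1; β=1, v≡11 (mod 17); (1|17)=+1, (11|17)=-1; sign (−1)^0·+1^1·-1^0 = +1.
(a,b)_19: α=3, u≡18; β=6, v≡14 (mod 19); (18|19)=-1, (14|19)=-1; sign (−1)^0·-1^6·-1^3 = -1.
Ram(45885, -21505) = {3, 5, 7, 19}; no ℚ_3-point on the conic.

[3, 5, 7, 19]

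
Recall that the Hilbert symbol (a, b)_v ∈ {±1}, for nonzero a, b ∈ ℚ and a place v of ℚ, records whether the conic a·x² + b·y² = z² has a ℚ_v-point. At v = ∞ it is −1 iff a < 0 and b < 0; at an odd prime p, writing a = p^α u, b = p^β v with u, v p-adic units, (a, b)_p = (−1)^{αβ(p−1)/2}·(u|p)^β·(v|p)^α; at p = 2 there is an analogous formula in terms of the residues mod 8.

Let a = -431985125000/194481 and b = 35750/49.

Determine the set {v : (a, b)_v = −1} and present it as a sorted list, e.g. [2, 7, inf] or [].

[5, 13]

(a, b) ≡ (-2, 1430) mod (ℚ^×)²; places V = {2, 3, 5, 7, 11, 13, ∞}.
(a,b)_5: α=6, u≡2; β=3, v≡4 (mod 5); (2|5)=-1, (4|5)=+1; sign (−1)^0·-1^3·+1^6 = -1.
(a,b)_3: α=-4, u≡1; β=0, v≡2 (mod 3); (1|3)=+1, (2|3)=-1; sign (−1)^0·+1^0·-1^-4 = +1.
(a,b)_∞: sgn(-2)=−, sgn(1430)=+, so +1.
(a,b)_2: α=3, β=1; u≡7, v≡3 (mod 8); ε(u)ε(v)=1·1, αω(v)=3·1, βω(u)=1·0; sum ≡ 0  ⇒  +1.
(a,b)_11: α=2, u≡9; β=1, v≡1 (mod 11); (9|11)=+1, (1|11)=+1; sign (−1)^0·+1^1·+1^2 = +1.
(a,b)_7: α=-4, u≡3; β=-2, v≡1 (mod 7); (3|7)=-1, (1|7)=+1; sign (−1)^0·-1^-2·+1^-4 = +1.
(a,b)_13: α=4, u≡6; β=1, v≡2 (mod 13); (6|13)=-1, (2|13)=-1; sign (−1)^0·-1^1·-1^4 = -1.
Ram(-2, 1430) = {5, 13}; no ℚ_5-point on the conic.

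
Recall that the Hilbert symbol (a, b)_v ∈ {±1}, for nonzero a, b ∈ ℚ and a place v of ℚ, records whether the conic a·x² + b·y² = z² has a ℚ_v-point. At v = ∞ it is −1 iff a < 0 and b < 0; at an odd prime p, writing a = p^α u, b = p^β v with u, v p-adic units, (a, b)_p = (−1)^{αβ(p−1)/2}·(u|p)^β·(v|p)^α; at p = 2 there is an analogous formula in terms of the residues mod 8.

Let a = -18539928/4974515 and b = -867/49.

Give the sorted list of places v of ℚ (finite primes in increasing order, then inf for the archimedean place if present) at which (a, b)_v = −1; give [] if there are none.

Mod squares: a ≡ -770, b ≡ -3. Check v ∈ {∞, 2, 3, 5, 7, 11, 13, 17, 29}.
v=17: a=17^2·(≡12), b=17^2·(≡10) mod 17; (12|17)=-1, (10|17)=-1; (−1)^{2·2·8}·(-1)^2·(-1)^2 = +1.
v=3: a=3^6·(≡1), b=3^1·(≡2) mod 3; (1|3)=+1, (2|3)=-1; (−1)^{6·1·1}·(+1)^1·(-1)^6 = +1.
v=13: a=13^-2·(≡3), b=13^0·(≡3) mod 13; (3|13)=+1, (3|13)=+1; (−1)^{-2·0·6}·(+1)^0·(+1)^-2 = +1.
v=29: a=29^-2·(≡25), b=29^0·(≡19) mod 29; (25|29)=+1, (19|29)=-1; (−1)^{-2·0·14}·(+1)^0·(-1)^-2 = +1.
v=2: v_2(a)=3, v_2(b)=0; units ≡ 7, 5 (mod 8); ε·ε+αω+βω = 1·0+3·1+0·0 ≡ 1  ⇒  (a,b)_2 = -1.
v=5: a=5^-1·(≡4), b=5^0·(≡2) mod 5; (4|5)=+1, (2|5)=-1; (−1)^{-1·0·2}·(+1)^0·(-1)^-1 = -1.
v=7: a=7^-1·(≡4), b=7^-2·(≡1) mod 7; (4|7)=+1, (1|7)=+1; (−1)^{-1·-2·3}·(+1)^-2·(+1)^-1 = +1.
v=∞: -770 < 0 and -3 < 0  ⇒  (a,b)_∞ = -1.
v=11: a=11^1·(≡7), b=11^0·(≡7) mod 11; (7|11)=-1, (7|11)=-1; (−1)^{1·0·5}·(-1)^0·(-1)^1 = -1.
Ram(-770, -3) = {2, 5, 11, ∞}; no ℚ_2-point on the conic.

[2, 5, 11, inf]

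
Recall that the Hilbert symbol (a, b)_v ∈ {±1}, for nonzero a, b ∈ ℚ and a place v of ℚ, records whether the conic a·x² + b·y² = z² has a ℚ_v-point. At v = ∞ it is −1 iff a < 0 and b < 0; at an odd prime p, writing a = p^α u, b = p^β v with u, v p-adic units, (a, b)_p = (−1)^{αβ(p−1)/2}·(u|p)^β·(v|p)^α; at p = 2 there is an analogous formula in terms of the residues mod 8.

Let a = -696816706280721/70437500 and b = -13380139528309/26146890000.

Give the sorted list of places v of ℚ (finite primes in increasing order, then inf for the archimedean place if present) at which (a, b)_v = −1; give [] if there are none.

(a, b) ≡ (-22287, -7429) mod (ℚ^×)²; places V = {2, 3, 5, 7, 11, 13, 17, 19, 23, 31, 37, 41, 43, ∞}.
(a,b)_37: α=2, u≡35; β=4, v≡31 (mod 37); (35|37)=-1, (31|37)=-1; sign (−1)^0·-1^4·-1^2 = +1.
(a,b)_5: α=-6, u≡3; β=-4, v≡4 (mod 5); (3|5)=-1, (4|5)=+1; sign (−1)^0·-1^-4·+1^-6 = +1.
(a,b)_19: α=1, u≡7; β=1, v≡10 (mod 19); (7|19)=+1, (10|19)=-1; sign (−1)^1·+1^1·-1^1 = +1.
(a,b)_41: α=2, u≡15; β=0, v≡33 (mod 41); (15|41)=-1, (33|41)=+1; sign (−1)^0·-1^0·+1^2 = +1.
(a,b)_3: α=1, u≡2; β=-2, v≡2 (mod 3); (2|3)=-1, (2|3)=-1; sign (−1)^0·-1^-2·-1^1 = -1.
(a,b)_31: α=0, u≡19; β=2, v≡23 (mod 31); (19|31)=+1, (23|31)=-1; sign (−1)^0·+1^2·-1^0 = +1.
(a,b)_11: α=0, u≡7; β=-2, v≡8 (mod 11); (7|11)=-1, (8|11)=-1; sign (−1)^0·-1^-2·-1^0 = +1.
(a,b)_43: α=2, u≡28; β=0, v≡13 (mod 43); (28|43)=-1, (13|43)=+1; sign (−1)^0·-1^0·+1^2 = +1.
(a,b)_∞: sgn(-22287)=−, sgn(-7429)=−, so -1.
(a,b)_23: α=-1, u≡15; β=1, v≡21 (mod 23); (15|23)=-1, (21|23)=-1; sign (−1)^1·-1^1·-1^-1 = -1.
(a,b)_13: α=2, u≡5; β=0, v≡7 (mod 13); (5|13)=-1, (7|13)=-1; sign (−1)^0·-1^0·-1^2 = +1.
(a,b)_2: α=-2, β=-4; u≡1, v≡3 (mod 8); ε(u)ε(v)=0·1, αω(v)=-2·1, βω(u)=-4·0; sum ≡ 0  ⇒  +1.
(a,b)_7: α=-2, u≡2; β=-4, v≡3 (mod 7); (2|7)=+1, (3|7)=-1; sign (−1)^0·+1^-4·-1^-2 = +1.
(a,b)_17: α=1, u≡4; β=1, v≡10 (mod 17); (4|17)=+1, (10|17)=-1; sign (−1)^0·+1^1·-1^1 = -1.
Ram(-22287, -7429) = {3, 17, 23, ∞}; no ℚ_3-point on the conic.

[3, 17, 23, inf]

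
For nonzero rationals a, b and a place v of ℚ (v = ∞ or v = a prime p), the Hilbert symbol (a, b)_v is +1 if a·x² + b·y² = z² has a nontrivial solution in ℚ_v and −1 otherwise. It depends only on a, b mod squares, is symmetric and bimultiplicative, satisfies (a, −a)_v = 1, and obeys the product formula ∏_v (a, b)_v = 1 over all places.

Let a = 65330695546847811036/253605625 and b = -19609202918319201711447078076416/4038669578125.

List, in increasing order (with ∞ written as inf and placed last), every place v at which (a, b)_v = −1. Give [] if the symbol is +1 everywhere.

[2, 13, 31, 37]

(a, b) ≡ (31, -15873) mod (ℚ^×)²; places V = {2, 3, 5, 7, 11, 13, 17, 31, 37, ∞}.
(a,b)_7: α=-4, u≡6; β=-6, v≡5 (mod 7); (6|7)=-1, (5|7)=-1; sign (−1)^0·-1^-6·-1^-4 = +1.
(a,b)_3: α=2, u≡1; β=3, v≡1 (mod 3); (1|3)=+1, (1|3)=+1; sign (−1)^0·+1^3·+1^2 = +1.
(a,b)_13: α=-2, u≡11; β=-3, v≡12 (mod 13); (11|13)=-1, (12|13)=+1; sign (−1)^0·-1^-3·+1^-2 = -1.
(a,b)_∞: sgn(31)=+, sgn(-15873)=−, so +1.
(a,b)_17: α=6, u≡7; β=6, v≡6 (mod 17); (7|17)=-1, (6|17)=-1; sign (−1)^0·-1^6·-1^6 = +1.
(a,b)_31: α=1, u≡16; β=2, v≡27 (mod 31); (16|31)=+1, (27|31)=-1; sign (−1)^0·+1^2·-1^1 = -1.
(a,b)_5: α=-4, u≡4; β=-6, v≡3 (mod 5); (4|5)=+1, (3|5)=-1; sign (−1)^0·+1^-6·-1^-4 = +1.
(a,b)_37: α=2, u≡17; β=3, v≡31 (mod 37); (17|37)=-1, (31|37)=-1; sign (−1)^0·-1^3·-1^2 = -1.
(a,b)_11: α=6, u≡9; β=9, v≡1 (mod 11); (9|11)=+1, (1|11)=+1; sign (−1)^0·+1^9·+1^6 = +1.
(a,b)_2: α=2, β=18; u≡7, v≡7 (mod 8); ε(u)ε(v)=1·1, αω(v)=2·0, βω(u)=18·0; sum ≡ 1  ⇒  -1.
|Ram(31, -15873)| = 4, even; anisotropic at {2, 13, 31, 37}.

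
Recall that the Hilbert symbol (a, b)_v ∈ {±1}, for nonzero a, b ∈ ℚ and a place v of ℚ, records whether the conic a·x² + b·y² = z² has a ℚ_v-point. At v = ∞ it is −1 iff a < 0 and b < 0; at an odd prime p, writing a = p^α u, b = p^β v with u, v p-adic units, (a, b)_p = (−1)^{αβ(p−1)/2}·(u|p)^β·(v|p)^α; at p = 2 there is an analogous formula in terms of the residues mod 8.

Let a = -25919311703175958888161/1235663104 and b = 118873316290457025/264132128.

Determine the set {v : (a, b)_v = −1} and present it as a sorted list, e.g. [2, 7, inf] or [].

[]

Mod squares: a ≡ -9889, b ≡ 82. Check v ∈ {∞, 2, 3, 5, 11, 13, 17, 29, 31, 41}.
v=31: a=31^3·(≡15), b=31^2·(≡16) mod 31; (15|31)=-1, (16|31)=+1; (−1)^{3·2·15}·(-1)^2·(+1)^3 = +1.
v=13: a=13^-6·(≡4), b=13^-4·(≡10) mod 13; (4|13)=+1, (10|13)=+1; (−1)^{-6·-4·6}·(+1)^-4·(+1)^-6 = +1.
v=2: v_2(a)=-8, v_2(b)=-5; units ≡ 7, 1 (mod 8); ε·ε+αω+βω = 1·0+-8·0+-5·0 ≡ 0  ⇒  (a,b)_2 = +1.
v=∞: -9889 < 0 and 82 > 0  ⇒  (a,b)_∞ = +1.
v=3: a=3^2·(≡2), b=3^4·(≡1) mod 3; (2|3)=-1, (1|3)=+1; (−1)^{2·4·1}·(-1)^4·(+1)^2 = +1.
v=5: a=5^0·(≡1), b=5^2·(≡2) mod 5; (1|5)=+1, (2|5)=-1; (−1)^{0·2·2}·(+1)^2·(-1)^0 = +1.
v=41: a=41^2·(≡31), b=41^1·(≡37) mod 41; (31|41)=+1, (37|41)=+1; (−1)^{2·1·20}·(+1)^1·(+1)^2 = +1.
v=17: a=17^0·(≡14), b=17^-2·(≡14) mod 17; (14|17)=-1, (14|17)=-1; (−1)^{0·-2·8}·(-1)^-2·(-1)^0 = +1.
v=29: a=29^3·(≡9), b=29^2·(≡23) mod 29; (9|29)=+1, (23|29)=+1; (−1)^{3·2·14}·(+1)^2·(+1)^3 = +1.
v=11: a=11^9·(≡4), b=11^6·(≡4) mod 11; (4|11)=+1, (4|11)=+1; (−1)^{9·6·5}·(+1)^6·(+1)^9 = +1.
Every local symbol is +1, so the conic -9889·x² + 82·y² = z² has ℚ_v-points for all v and hence a ℚ-point; (a, b / ℚ) ≅ M_2(ℚ).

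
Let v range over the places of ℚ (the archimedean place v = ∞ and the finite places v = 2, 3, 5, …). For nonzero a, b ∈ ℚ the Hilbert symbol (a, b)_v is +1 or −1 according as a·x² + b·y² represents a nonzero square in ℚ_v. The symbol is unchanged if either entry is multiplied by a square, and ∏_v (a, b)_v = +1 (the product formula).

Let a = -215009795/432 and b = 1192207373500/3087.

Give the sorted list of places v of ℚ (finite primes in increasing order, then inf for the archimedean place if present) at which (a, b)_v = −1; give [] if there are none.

[5, 7, 11, 13, 17, 19]

(a, b) ≡ (-36465, 11305) mod (ℚ^×)²; places V = {2, 3, 5, 7, 11, 13, 17, 19, ∞}.
(a,b)_19: α=2, u≡8; β=3, v≡6 (mod 19); (8|19)=-1, (6|19)=+1; sign (−1)^0·-1^3·+1^2 = -1.
(a,b)_2: α=-4, β=2; u≡7, v≡1 (mod 8); ε(u)ε(v)=1·0, αω(v)=-4·0, βω(u)=2·0; sum ≡ 0  ⇒  +1.
(a,b)_3: α=-3, u≡1; β=-2, v≡1 (mod 3); (1|3)=+1, (1|3)=+1; sign (−1)^0·+1^-2·+1^-3 = +1.
(a,b)_∞: sgn(-36465)=−, sgn(11305)=+, so +1.
(a,b)_13: α=1, u≡3; β=2, v≡11 (mod 13); (3|13)=+1, (11|13)=-1; sign (−1)^0·+1^2·-1^1 = -1.
(a,b)_17: α=1, u≡6; β=1, v≡16 (mod 17); (6|17)=-1, (16|17)=+1; sign (−1)^0·-1^1·+1^1 = -1.
(a,b)_7: α=2, u≡6; β=-3, v≡5 (mod 7); (6|7)=-1, (5|7)=-1; sign (−1)^0·-1^-3·-1^2 = -1.
(a,b)_5: α=1, u≡3; β=3, v≡4 (mod 5); (3|5)=-1, (4|5)=+1; sign (−1)^0·-1^3·+1^1 = -1.
(a,b)_11: α=1, u≡2; β=2, v≡7 (mod 11); (2|11)=-1, (7|11)=-1; sign (−1)^0·-1^2·-1^1 = -1.
(-36465, 11305 / ℚ) ramifies at {5, 7, 11, 13, 17, 19}: a division algebra.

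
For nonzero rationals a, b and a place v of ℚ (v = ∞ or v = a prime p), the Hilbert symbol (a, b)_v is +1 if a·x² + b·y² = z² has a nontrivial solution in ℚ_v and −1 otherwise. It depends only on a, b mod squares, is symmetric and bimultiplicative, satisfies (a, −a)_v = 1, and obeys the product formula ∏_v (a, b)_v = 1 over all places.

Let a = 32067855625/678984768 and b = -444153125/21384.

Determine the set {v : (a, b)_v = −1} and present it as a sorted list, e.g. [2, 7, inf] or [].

Mod squares: a ≡ 33, b ≡ -330. Check v ∈ {∞, 2, 3, 5, 7, 11, 13, 19, 29}.
v=13: a=13^2·(≡11), b=13^2·(≡6) mod 13; (11|13)=-1, (6|13)=-1; (−1)^{2·2·6}·(-1)^2·(-1)^2 = +1.
v=11: a=11^-1·(≡9), b=11^-1·(≡3) mod 11; (9|11)=+1, (3|11)=+1; (−1)^{-1·-1·5}·(+1)^-1·(+1)^-1 = -1.
v=3: a=3^-9·(≡2), b=3^-5·(≡1) mod 3; (2|3)=-1, (1|3)=+1; (−1)^{-9·-5·1}·(-1)^-5·(+1)^-9 = +1.
v=5: a=5^4·(≡3), b=5^5·(≡4) mod 5; (3|5)=-1, (4|5)=+1; (−1)^{4·5·2}·(-1)^5·(+1)^4 = -1.
v=29: a=29^2·(≡28), b=29^2·(≡10) mod 29; (28|29)=+1, (10|29)=-1; (−1)^{2·2·14}·(+1)^2·(-1)^2 = +1.
v=7: a=7^-2·(≡5), b=7^0·(≡3) mod 7; (5|7)=-1, (3|7)=-1; (−1)^{-2·0·3}·(-1)^0·(-1)^-2 = +1.
v=2: v_2(a)=-6, v_2(b)=-3; units ≡ 1, 3 (mod 8); ε·ε+αω+βω = 0·1+-6·1+-3·0 ≡ 0  ⇒  (a,b)_2 = +1.
v=∞: 33 > 0 and -330 < 0  ⇒  (a,b)_∞ = +1.
v=19: a=19^2·(≡12), b=19^0·(≡10) mod 19; (12|19)=-1, (10|19)=-1; (−1)^{2·0·9}·(-1)^0·(-1)^2 = +1.
|Ram(33, -330)| = 2, even; anisotropic at {5, 11}.

[5, 11]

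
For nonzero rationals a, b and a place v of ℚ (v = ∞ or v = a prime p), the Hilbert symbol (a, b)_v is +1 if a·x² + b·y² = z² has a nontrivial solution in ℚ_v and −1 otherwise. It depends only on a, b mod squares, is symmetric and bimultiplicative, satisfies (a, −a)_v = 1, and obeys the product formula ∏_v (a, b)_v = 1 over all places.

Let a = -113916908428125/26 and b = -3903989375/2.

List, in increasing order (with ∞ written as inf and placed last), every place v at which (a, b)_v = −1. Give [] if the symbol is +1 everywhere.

(a, b) ≡ (-7410, -286) mod (ℚ^×)²; places V = {2, 3, 5, 11, 13, 19, ∞}.
(a,b)_∞: sgn(-7410)=−, sgn(-286)=−, so -1.
(a,b)_19: α=3, u≡7; β=2, v≡13 (mod 19); (7|19)=+1, (13|19)=-1; sign (−1)^0·+1^2·-1^3 = -1.
(a,b)_3: α=1, u≡2; β=0, v≡2 (mod 3); (2|3)=-1, (2|3)=-1; sign (−1)^0·-1^0·-1^1 = -1.
(a,b)_5: α=5, u≡3; β=4, v≡1 (mod 5); (3|5)=-1, (1|5)=+1; sign (−1)^0·-1^4·+1^5 = +1.
(a,b)_11: α=6, u≡1; β=3, v≡7 (mod 11); (1|11)=+1, (7|11)=-1; sign (−1)^0·+1^3·-1^6 = +1.
(a,b)_2: α=-1, β=-1; u≡7, v≡1 (mod 8); ε(u)ε(v)=1·0, αω(v)=-1·0, βω(u)=-1·0; sum ≡ 0  ⇒  +1.
(a,b)_13: α=-1, u≡8; β=1, v≡1 (mod 13); (8|13)=-1, (1|13)=+1; sign (−1)^0·-1^1·+1^-1 = -1.
Ram(-7410, -286) = {3, 13, 19, ∞}; no ℚ_3-point on the conic.

[3, 13, 19, inf]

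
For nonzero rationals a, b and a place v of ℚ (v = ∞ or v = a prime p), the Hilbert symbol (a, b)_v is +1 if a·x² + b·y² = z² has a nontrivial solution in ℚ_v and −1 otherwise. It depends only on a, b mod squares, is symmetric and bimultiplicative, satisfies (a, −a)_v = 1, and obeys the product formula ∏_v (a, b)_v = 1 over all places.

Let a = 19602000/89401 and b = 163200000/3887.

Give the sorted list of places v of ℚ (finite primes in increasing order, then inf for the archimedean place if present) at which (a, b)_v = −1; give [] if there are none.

Mod squares: a ≡ 5, b ≡ 5865. Check v ∈ {∞, 2, 3, 5, 11, 13, 17, 23}.
v=2: v_2(a)=4, v_2(b)=10; units ≡ 5, 1 (mod 8); ε·ε+αω+βω = 0·0+4·0+10·1 ≡ 0  ⇒  (a,b)_2 = +1.
v=17: a=17^0·(≡10), b=17^1·(≡6) mod 17; (10|17)=-1, (6|17)=-1; (−1)^{0·1·8}·(-1)^1·(-1)^0 = -1.
v=∞: 5 > 0 and 5865 > 0  ⇒  (a,b)_∞ = +1.
v=23: a=23^-2·(≡14), b=23^-1·(≡12) mod 23; (14|23)=-1, (12|23)=+1; (−1)^{-2·-1·11}·(-1)^-1·(+1)^-2 = -1.
v=3: a=3^4·(≡2), b=3^1·(≡2) mod 3; (2|3)=-1, (2|3)=-1; (−1)^{4·1·1}·(-1)^1·(-1)^4 = -1.
v=5: a=5^3·(≡1), b=5^5·(≡2) mod 5; (1|5)=+1, (2|5)=-1; (−1)^{3·5·2}·(+1)^5·(-1)^3 = -1.
v=13: a=13^-2·(≡6), b=13^-2·(≡8) mod 13; (6|13)=-1, (8|13)=-1; (−1)^{-2·-2·6}·(-1)^-2·(-1)^-2 = +1.
v=11: a=11^2·(≡9), b=11^0·(≡10) mod 11; (9|11)=+1, (10|11)=-1; (−1)^{2·0·5}·(+1)^0·(-1)^2 = +1.
(5, 5865 / ℚ) ramifies at {3, 5, 17, 23}: a division algebra.

[3, 5, 17, 23]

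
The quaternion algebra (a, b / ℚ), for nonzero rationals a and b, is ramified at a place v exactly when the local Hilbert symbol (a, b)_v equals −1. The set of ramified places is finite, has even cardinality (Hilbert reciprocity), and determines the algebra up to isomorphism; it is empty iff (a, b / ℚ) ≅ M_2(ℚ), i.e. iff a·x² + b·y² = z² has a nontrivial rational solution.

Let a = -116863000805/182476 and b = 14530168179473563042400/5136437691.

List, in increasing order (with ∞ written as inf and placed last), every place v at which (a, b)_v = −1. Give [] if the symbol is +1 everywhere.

Mod squares: a ≡ -95, b ≡ 111826. Check v ∈ {∞, 2, 3, 5, 7, 11, 13, 17, 19, 23}.
v=23: a=23^4·(≡22), b=23^7·(≡4) mod 23; (22|23)=-1, (4|23)=+1; (−1)^{4·7·11}·(-1)^7·(+1)^4 = -1.
v=13: a=13^0·(≡1), b=13^1·(≡9) mod 13; (1|13)=+1, (9|13)=+1; (−1)^{0·1·6}·(+1)^1·(+1)^0 = +1.
v=11: a=11^0·(≡4), b=11^-1·(≡6) mod 11; (4|11)=+1, (6|11)=-1; (−1)^{0·-1·5}·(+1)^-1·(-1)^0 = +1.
v=5: a=5^1·(≡4), b=5^2·(≡1) mod 5; (4|5)=+1, (1|5)=+1; (−1)^{1·2·2}·(+1)^2·(+1)^1 = +1.
v=2: v_2(a)=-2, v_2(b)=5; units ≡ 1, 1 (mod 8); ε·ε+αω+βω = 0·0+-2·0+5·0 ≡ 0  ⇒  (a,b)_2 = +1.
v=17: a=17^4·(≡10), b=17^7·(≡8) mod 17; (10|17)=-1, (8|17)=+1; (−1)^{4·7·8}·(-1)^7·(+1)^4 = -1.
v=19: a=19^-1·(≡15), b=19^0·(≡6) mod 19; (15|19)=-1, (6|19)=+1; (−1)^{-1·0·9}·(-1)^0·(+1)^-1 = +1.
v=7: a=7^-4·(≡5), b=7^-8·(≡1) mod 7; (5|7)=-1, (1|7)=+1; (−1)^{-4·-8·3}·(-1)^-8·(+1)^-4 = +1.
v=∞: -95 < 0 and 111826 > 0  ⇒  (a,b)_∞ = +1.
v=3: a=3^0·(≡1), b=3^-4·(≡1) mod 3; (1|3)=+1, (1|3)=+1; (−1)^{0·-4·1}·(+1)^-4·(+1)^0 = +1.
Ram(-95, 111826) = {17, 23}; no ℚ_17-point on the conic.

[17, 23]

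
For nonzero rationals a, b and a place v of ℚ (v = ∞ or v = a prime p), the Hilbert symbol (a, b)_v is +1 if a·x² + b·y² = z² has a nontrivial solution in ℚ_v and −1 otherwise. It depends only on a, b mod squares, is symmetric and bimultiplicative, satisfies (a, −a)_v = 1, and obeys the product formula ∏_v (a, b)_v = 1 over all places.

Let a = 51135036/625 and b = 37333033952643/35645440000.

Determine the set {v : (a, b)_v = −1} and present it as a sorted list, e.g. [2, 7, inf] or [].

[2, 41]

Mod squares: a ≡ 4551, b ≡ 241203. Check v ∈ {∞, 2, 3, 5, 11, 13, 29, 37, 41, 53, 59}.
v=53: a=53^2·(≡17), b=53^1·(≡46) mod 53; (17|53)=+1, (46|53)=+1; (−1)^{2·1·26}·(+1)^1·(+1)^2 = +1.
v=3: a=3^1·(≡2), b=3^3·(≡1) mod 3; (2|3)=-1, (1|3)=+1; (−1)^{1·3·1}·(-1)^3·(+1)^1 = +1.
v=41: a=41^1·(≡14), b=41^1·(≡5) mod 41; (14|41)=-1, (5|41)=+1; (−1)^{1·1·20}·(-1)^1·(+1)^1 = -1.
v=13: a=13^0·(≡4), b=13^2·(≡12) mod 13; (4|13)=+1, (12|13)=+1; (−1)^{0·2·6}·(+1)^2·(+1)^0 = +1.
v=29: a=29^0·(≡2), b=29^2·(≡21) mod 29; (2|29)=-1, (21|29)=-1; (−1)^{0·2·14}·(-1)^2·(-1)^0 = +1.
v=37: a=37^1·(≡36), b=37^1·(≡16) mod 37; (36|37)=+1, (16|37)=+1; (−1)^{1·1·18}·(+1)^1·(+1)^1 = +1.
v=5: a=5^-4·(≡1), b=5^-4·(≡2) mod 5; (1|5)=+1, (2|5)=-1; (−1)^{-4·-4·2}·(+1)^-4·(-1)^-4 = +1.
v=59: a=59^0·(≡11), b=59^-2·(≡6) mod 59; (11|59)=-1, (6|59)=-1; (−1)^{0·-2·29}·(-1)^-2·(-1)^0 = +1.
v=2: v_2(a)=2, v_2(b)=-14; units ≡ 7, 3 (mod 8); ε·ε+αω+βω = 1·1+2·1+-14·0 ≡ 1  ⇒  (a,b)_2 = -1.
v=11: a=11^0·(≡2), b=11^2·(≡7) mod 11; (2|11)=-1, (7|11)=-1; (−1)^{0·2·5}·(-1)^2·(-1)^0 = +1.
v=∞: 4551 > 0 and 241203 > 0  ⇒  (a,b)_∞ = +1.
Ram(4551, 241203) = {2, 41}; no ℚ_2-point on the conic.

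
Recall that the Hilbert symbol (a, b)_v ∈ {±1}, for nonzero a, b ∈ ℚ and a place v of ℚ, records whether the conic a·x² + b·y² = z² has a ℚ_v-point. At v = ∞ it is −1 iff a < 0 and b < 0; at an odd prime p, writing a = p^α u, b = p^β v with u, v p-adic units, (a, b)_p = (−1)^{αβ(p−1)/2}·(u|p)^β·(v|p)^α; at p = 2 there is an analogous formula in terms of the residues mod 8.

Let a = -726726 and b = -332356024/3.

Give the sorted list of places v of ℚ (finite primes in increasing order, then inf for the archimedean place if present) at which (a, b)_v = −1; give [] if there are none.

(a, b) ≡ (-6006, -858) mod (ℚ^×)²; places V = {2, 3, 7, 11, 13, ∞}.
(a,b)_11: α=3, u≡4; β=3, v≡6 (mod 11); (4|11)=+1, (6|11)=-1; sign (−1)^1·+1^3·-1^3 = +1.
(a,b)_∞: sgn(-6006)=−, sgn(-858)=−, so -1.
(a,b)_7: α=1, u≡6; β=4, v≡5 (mod 7); (6|7)=-1, (5|7)=-1; sign (−1)^0·-1^4·-1^1 = -1.
(a,b)_13: α=1, u≡11; β=1, v≡10 (mod 13); (11|13)=-1, (10|13)=+1; sign (−1)^0·-1^1·+1^1 = -1.
(a,b)_3: α=1, u≡2; β=-1, v≡2 (mod 3); (2|3)=-1, (2|3)=-1; sign (−1)^1·-1^-1·-1^1 = -1.
(a,b)_2: α=1, β=3; u≡5, v≡3 (mod 8); ε(u)ε(v)=0·1, αω(v)=1·1, βω(u)=3·1; sum ≡ 0  ⇒  +1.
(-6006, -858 / ℚ) ramifies at {3, 7, 13, ∞}: a division algebra.

[3, 7, 13, inf]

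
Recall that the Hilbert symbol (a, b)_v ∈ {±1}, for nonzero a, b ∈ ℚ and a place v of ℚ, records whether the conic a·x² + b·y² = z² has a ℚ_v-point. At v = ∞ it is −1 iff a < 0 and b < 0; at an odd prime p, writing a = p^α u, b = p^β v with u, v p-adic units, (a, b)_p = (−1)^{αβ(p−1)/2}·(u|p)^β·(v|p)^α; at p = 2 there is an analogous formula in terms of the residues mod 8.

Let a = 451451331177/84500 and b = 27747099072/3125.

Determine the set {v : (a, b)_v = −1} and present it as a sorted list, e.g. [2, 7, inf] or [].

(a, b) ≡ (165, 5115) mod (ℚ^×)²; places V = {2, 3, 5, 7, 11, 13, 31, ∞}.
(a,b)_7: α=6, u≡2; β=2, v≡6 (mod 7); (2|7)=+1, (6|7)=-1; sign (−1)^0·+1^2·-1^6 = +1.
(a,b)_31: α=2, u≡4; β=3, v≡16 (mod 31); (4|31)=+1, (16|31)=+1; sign (−1)^0·+1^3·+1^2 = +1.
(a,b)_11: α=3, u≡9; β=1, v≡4 (mod 11); (9|11)=+1, (4|11)=+1; sign (−1)^1·+1^1·+1^3 = -1.
(a,b)_3: α=1, u≡1; β=3, v≡1 (mod 3); (1|3)=+1, (1|3)=+1; sign (−1)^1·+1^3·+1^1 = -1.
(a,b)_2: α=-2, β=6; u≡5, v≡3 (mod 8); ε(u)ε(v)=0·1, αω(v)=-2·1, βω(u)=6·1; sum ≡ 0  ⇒  +1.
(a,b)_5: α=-3, u≡2; β=-5, v≡2 (mod 5); (2|5)=-1, (2|5)=-1; sign (−1)^0·-1^-5·-1^-3 = +1.
(a,b)_∞: sgn(165)=+, sgn(5115)=+, so +1.
(a,b)_13: α=-2, u≡9; β=0, v≡6 (mod 13); (9|13)=+1, (6|13)=-1; sign (−1)^0·+1^0·-1^-2 = +1.
Ram(165, 5115) = {3, 11}; no ℚ_3-point on the conic.

[3, 11]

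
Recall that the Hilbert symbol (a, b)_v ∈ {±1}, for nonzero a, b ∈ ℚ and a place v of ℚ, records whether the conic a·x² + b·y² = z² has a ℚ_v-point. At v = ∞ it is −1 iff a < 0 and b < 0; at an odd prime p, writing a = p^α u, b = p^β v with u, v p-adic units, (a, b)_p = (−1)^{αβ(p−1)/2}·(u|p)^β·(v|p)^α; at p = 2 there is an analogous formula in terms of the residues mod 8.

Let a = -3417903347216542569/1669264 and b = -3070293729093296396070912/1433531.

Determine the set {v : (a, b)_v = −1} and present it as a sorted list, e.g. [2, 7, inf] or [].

[2, 3, 41, inf]

Mod squares: a ≡ -52302921, b ≡ -314853. Check v ∈ {∞, 2, 3, 7, 11, 17, 19, 29, 31, 37, 41, 43, 47}.
v=∞: -52302921 < 0 and -314853 < 0  ⇒  (a,b)_∞ = -1.
v=11: a=11^1·(≡1), b=11^-1·(≡10) mod 11; (1|11)=+1, (10|11)=-1; (−1)^{1·-1·5}·(+1)^-1·(-1)^1 = +1.
v=47: a=47^2·(≡4), b=47^3·(≡46) mod 47; (4|47)=+1, (46|47)=-1; (−1)^{2·3·23}·(+1)^3·(-1)^2 = +1.
v=19: a=19^-2·(≡15), b=19^-4·(≡13) mod 19; (15|19)=-1, (13|19)=-1; (−1)^{-2·-4·9}·(-1)^-4·(-1)^-2 = +1.
v=31: a=31^1·(≡12), b=31^2·(≡18) mod 31; (12|31)=-1, (18|31)=+1; (−1)^{1·2·15}·(-1)^2·(+1)^1 = +1.
v=29: a=29^1·(≡8), b=29^1·(≡21) mod 29; (8|29)=-1, (21|29)=-1; (−1)^{1·1·14}·(-1)^1·(-1)^1 = +1.
v=2: v_2(a)=-4, v_2(b)=12; units ≡ 7, 3 (mod 8); ε·ε+αω+βω = 1·1+-4·1+12·0 ≡ 1  ⇒  (a,b)_2 = -1.
v=41: a=41^1·(≡11), b=41^2·(≡11) mod 41; (11|41)=-1, (11|41)=-1; (−1)^{1·2·20}·(-1)^2·(-1)^1 = -1.
v=7: a=7^4·(≡2), b=7^3·(≡3) mod 7; (2|7)=+1, (3|7)=-1; (−1)^{4·3·3}·(+1)^3·(-1)^4 = +1.
v=37: a=37^2·(≡29), b=37^0·(≡8) mod 37; (29|37)=-1, (8|37)=-1; (−1)^{2·0·18}·(-1)^0·(-1)^2 = +1.
v=3: a=3^3·(≡1), b=3^5·(≡1) mod 3; (1|3)=+1, (1|3)=+1; (−1)^{3·5·1}·(+1)^5·(+1)^3 = -1.
v=17: a=17^-2·(≡11), b=17^0·(≡4) mod 17; (11|17)=-1, (4|17)=+1; (−1)^{-2·0·8}·(-1)^0·(+1)^-2 = +1.
v=43: a=43^1·(≡37), b=43^2·(≡9) mod 43; (37|43)=-1, (9|43)=+1; (−1)^{1·2·21}·(-1)^2·(+1)^1 = +1.
Ram(-52302921, -314853) = {2, 3, 41, ∞}; no ℚ_2-point on the conic.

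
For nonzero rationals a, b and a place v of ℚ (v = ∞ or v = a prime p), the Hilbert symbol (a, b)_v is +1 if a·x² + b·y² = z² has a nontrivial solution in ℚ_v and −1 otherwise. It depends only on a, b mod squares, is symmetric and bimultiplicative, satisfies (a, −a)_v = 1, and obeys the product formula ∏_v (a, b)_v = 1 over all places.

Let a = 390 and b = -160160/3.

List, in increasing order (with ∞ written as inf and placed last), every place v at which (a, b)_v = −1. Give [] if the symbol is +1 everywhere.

Mod squares: a ≡ 390, b ≡ -30030. Check v ∈ {∞, 2, 3, 5, 7, 11, 13}.
v=7: a=7^0·(≡5), b=7^1·(≡1) mod 7; (5|7)=-1, (1|7)=+1; (−1)^{0·1·3}·(-1)^1·(+1)^0 = -1.
v=5: a=5^1·(≡3), b=5^1·(≡1) mod 5; (3|5)=-1, (1|5)=+1; (−1)^{1·1·2}·(-1)^1·(+1)^1 = -1.
v=∞: 390 > 0 and -30030 < 0  ⇒  (a,b)_∞ = +1.
v=11: a=11^0·(≡5), b=11^1·(≡5) mod 11; (5|11)=+1, (5|11)=+1; (−1)^{0·1·5}·(+1)^1·(+1)^0 = +1.
v=3: a=3^1·(≡1), b=3^-1·(≡1) mod 3; (1|3)=+1, (1|3)=+1; (−1)^{1·-1·1}·(+1)^-1·(+1)^1 = -1.
v=2: v_2(a)=1, v_2(b)=5; units ≡ 3, 1 (mod 8); ε·ε+αω+βω = 1·0+1·0+5·1 ≡ 1  ⇒  (a,b)_2 = -1.
v=13: a=13^1·(≡4), b=13^1·(≡10) mod 13; (4|13)=+1, (10|13)=+1; (−1)^{1·1·6}·(+1)^1·(+1)^1 = +1.
(390, -30030 / ℚ) ramifies at {2, 3, 5, 7}: a division algebra.

[2, 3, 5, 7]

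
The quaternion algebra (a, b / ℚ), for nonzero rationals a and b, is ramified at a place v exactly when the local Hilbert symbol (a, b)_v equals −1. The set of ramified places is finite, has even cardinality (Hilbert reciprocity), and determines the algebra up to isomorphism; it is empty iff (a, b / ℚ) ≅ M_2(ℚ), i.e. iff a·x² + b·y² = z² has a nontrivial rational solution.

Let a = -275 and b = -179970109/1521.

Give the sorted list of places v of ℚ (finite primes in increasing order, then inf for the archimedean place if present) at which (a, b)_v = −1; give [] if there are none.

[11, 17, 19, inf]

(a, b) ≡ (-11, -131461) mod (ℚ^×)²; places V = {2, 3, 5, 11, 13, 17, 19, 37, ∞}.
(a,b)_∞: sgn(-11)=−, sgn(-131461)=−, so -1.
(a,b)_19: α=0, u≡10; β=1, v≡16 (mod 19); (10|19)=-1, (16|19)=+1; sign (−1)^0·-1^1·+1^0 = -1.
(a,b)_2: α=0, β=0; u≡5, v≡3 (mod 8); ε(u)ε(v)=0·1, αω(v)=0·1, βω(u)=0·1; sum ≡ 0  ⇒  +1.
(a,b)_5: α=2, u≡4; β=0, v≡1 (mod 5); (4|5)=+1, (1|5)=+1; sign (−1)^0·+1^0·+1^2 = +1.
(a,b)_13: α=0, u≡11; β=-2, v≡5 (mod 13); (11|13)=-1, (5|13)=-1; sign (−1)^0·-1^-2·-1^0 = +1.
(a,b)_11: α=1, u≡8; β=1, v≡10 (mod 11); (8|11)=-1, (10|11)=-1; sign (−1)^1·-1^1·-1^1 = -1.
(a,b)_17: α=0, u≡14; β=1, v≡15 (mod 17); (14|17)=-1, (15|17)=+1; sign (−1)^0·-1^1·+1^0 = -1.
(a,b)_37: α=0, u≡21; β=3, v≡9 (mod 37); (21|37)=+1, (9|37)=+1; sign (−1)^0·+1^3·+1^0 = +1.
(a,b)_3: α=0, u≡1; β=-2, v≡2 (mod 3); (1|3)=+1, (2|3)=-1; sign (−1)^0·+1^-2·-1^0 = +1.
Ram(-11, -131461) = {11, 17, 19, ∞}; no ℚ_11-point on the conic.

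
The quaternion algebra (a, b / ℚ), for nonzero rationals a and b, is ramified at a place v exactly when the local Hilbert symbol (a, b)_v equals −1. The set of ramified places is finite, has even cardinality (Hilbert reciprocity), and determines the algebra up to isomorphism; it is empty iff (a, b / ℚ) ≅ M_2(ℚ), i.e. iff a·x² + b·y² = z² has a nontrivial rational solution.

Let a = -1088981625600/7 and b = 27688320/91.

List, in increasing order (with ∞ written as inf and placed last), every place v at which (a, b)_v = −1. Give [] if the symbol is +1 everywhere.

[2, 5, 7, 11, 19, 23]

(a, b) ≡ (-77, 4374370) mod (ℚ^×)²; places V = {2, 3, 5, 7, 11, 13, 19, 23, ∞}.
(a,b)_19: α=2, u≡8; β=1, v≡5 (mod 19); (8|19)=-1, (5|19)=+1; sign (−1)^0·-1^1·+1^2 = -1.
(a,b)_5: α=2, u≡3; β=1, v≡4 (mod 5); (3|5)=-1, (4|5)=+1; sign (−1)^0·-1^1·+1^2 = -1.
(a,b)_7: α=-1, u≡6; β=-1, v≡5 (mod 7); (6|7)=-1, (5|7)=-1; sign (−1)^1·-1^-1·-1^-1 = -1.
(a,b)_23: α=2, u≡10; β=1, v≡3 (mod 23); (10|23)=-1, (3|23)=+1; sign (−1)^0·-1^1·+1^2 = -1.
(a,b)_13: α=0, u≡4; β=-1, v≡7 (mod 13); (4|13)=+1, (7|13)=-1; sign (−1)^0·+1^-1·-1^0 = +1.
(a,b)_3: α=4, u≡1; β=2, v≡1 (mod 3); (1|3)=+1, (1|3)=+1; sign (−1)^0·+1^2·+1^4 = +1.
(a,b)_∞: sgn(-77)=−, sgn(4374370)=+, so +1.
(a,b)_2: α=8, β=7; u≡3, v≡1 (mod 8); ε(u)ε(v)=1·0, αω(v)=8·0, βω(u)=7·1; sum ≡ 1  ⇒  -1.
(a,b)_11: α=1, u≡4; β=1, v≡4 (mod 11); (4|11)=+1, (4|11)=+1; sign (−1)^1·+1^1·+1^1 = -1.
(-77, 4374370 / ℚ) ramifies at {2, 5, 7, 11, 19, 23}: a division algebra.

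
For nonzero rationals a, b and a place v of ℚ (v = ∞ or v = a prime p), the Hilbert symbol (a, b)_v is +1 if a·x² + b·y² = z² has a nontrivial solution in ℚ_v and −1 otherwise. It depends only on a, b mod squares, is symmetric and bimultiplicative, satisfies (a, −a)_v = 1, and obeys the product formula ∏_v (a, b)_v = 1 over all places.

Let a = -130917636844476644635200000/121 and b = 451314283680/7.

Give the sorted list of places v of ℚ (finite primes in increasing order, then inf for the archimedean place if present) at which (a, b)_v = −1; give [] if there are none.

(a, b) ≡ (-170, 49910) mod (ℚ^×)²; places V = {2, 3, 5, 7, 11, 13, 17, 23, 31, ∞}.
(a,b)_31: α=2, u≡7; β=1, v≡21 (mod 31); (7|31)=+1, (21|31)=-1; sign (−1)^0·+1^1·-1^2 = +1.
(a,b)_17: α=5, u≡7; β=2, v≡13 (mod 17); (7|17)=-1, (13|17)=+1; sign (−1)^0·-1^2·+1^5 = +1.
(a,b)_13: α=4, u≡1; β=2, v≡12 (mod 13); (1|13)=+1, (12|13)=+1; sign (−1)^0·+1^2·+1^4 = +1.
(a,b)_11: α=-2, u≡2; β=0, v≡1 (mod 11); (2|11)=-1, (1|11)=+1; sign (−1)^0·-1^0·+1^-2 = +1.
(a,b)_5: α=5, u≡1; β=1, v≡3 (mod 5); (1|5)=+1, (3|5)=-1; sign (−1)^0·+1^1·-1^5 = -1.
(a,b)_7: α=2, u≡5; β=-1, v≡1 (mod 7); (5|7)=-1, (1|7)=+1; sign (−1)^0·-1^-1·+1^2 = -1.
(a,b)_23: α=2, u≡5; β=1, v≡3 (mod 23); (5|23)=-1, (3|23)=+1; sign (−1)^0·-1^1·+1^2 = -1.
(a,b)_2: α=9, β=5; u≡3, v≡3 (mod 8); ε(u)ε(v)=1·1, αω(v)=9·1, βω(u)=5·1; sum ≡ 1  ⇒  -1.
(a,b)_3: α=4, u≡1; β=4, v≡2 (mod 3); (1|3)=+1, (2|3)=-1; sign (−1)^0·+1^4·-1^4 = +1.
(a,b)_∞: sgn(-170)=−, sgn(49910)=+, so +1.
|Ram(-170, 49910)| = 4, even; anisotropic at {2, 5, 7, 23}.

[2, 5, 7, 23]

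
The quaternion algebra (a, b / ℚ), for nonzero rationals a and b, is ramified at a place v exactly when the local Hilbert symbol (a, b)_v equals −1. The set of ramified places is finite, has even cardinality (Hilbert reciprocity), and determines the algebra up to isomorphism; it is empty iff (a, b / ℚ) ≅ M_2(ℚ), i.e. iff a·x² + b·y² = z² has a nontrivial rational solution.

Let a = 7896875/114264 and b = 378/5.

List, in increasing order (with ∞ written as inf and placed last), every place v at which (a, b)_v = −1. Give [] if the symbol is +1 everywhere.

(a, b) ≡ (210, 210) mod (ℚ^×)²; places V = {2, 3, 5, 7, 19, 23, ∞}.
(a,b)_2: α=-3, β=1; u≡1, v≡1 (mod 8); ε(u)ε(v)=0·0, αω(v)=-3·0, βω(u)=1·0; sum ≡ 0  ⇒  +1.
(a,b)_5: α=5, u≡3; β=-1, v≡3 (mod 5); (3|5)=-1, (3|5)=-1; sign (−1)^0·-1^-1·-1^5 = +1.
(a,b)_3: α=-3, u≡1; β=3, v≡1 (mod 3); (1|3)=+1, (1|3)=+1; sign (−1)^1·+1^3·+1^-3 = -1.
(a,b)_23: α=-2, u≡1; β=0, v≡2 (mod 23); (1|23)=+1, (2|23)=+1; sign (−1)^0·+1^0·+1^-2 = +1.
(a,b)_19: α=2, u≡16; β=0, v≡11 (mod 19); (16|19)=+1, (11|19)=+1; sign (−1)^0·+1^0·+1^2 = +1.
(a,b)_7: α=1, u≡4; β=1, v≡1 (mod 7); (4|7)=+1, (1|7)=+1; sign (−1)^1·+1^1·+1^1 = -1.
(a,b)_∞: sgn(210)=+, sgn(210)=+, so +1.
Ram(210, 210) = {3, 7}; no ℚ_3-point on the conic.

[3, 7]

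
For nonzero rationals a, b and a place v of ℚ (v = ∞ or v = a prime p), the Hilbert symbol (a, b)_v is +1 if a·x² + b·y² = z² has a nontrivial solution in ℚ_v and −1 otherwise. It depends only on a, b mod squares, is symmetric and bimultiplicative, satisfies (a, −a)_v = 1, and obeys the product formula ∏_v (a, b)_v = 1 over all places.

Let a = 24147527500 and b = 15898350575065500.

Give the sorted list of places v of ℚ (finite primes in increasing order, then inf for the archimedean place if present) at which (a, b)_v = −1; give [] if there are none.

(a, b) ≡ (19, 10695) mod (ℚ^×)²; places V = {2, 3, 5, 19, 23, 31, ∞}.
(a,b)_3: α=0, u≡1; β=5, v≡1 (mod 3); (1|3)=+1, (1|3)=+1; sign (−1)^0·+1^5·+1^0 = +1.
(a,b)_5: α=4, u≡4; β=3, v≡4 (mod 5); (4|5)=+1, (4|5)=+1; sign (−1)^0·+1^3·+1^4 = +1.
(a,b)_23: α=2, u≡21; β=3, v≡10 (mod 23); (21|23)=-1, (10|23)=-1; sign (−1)^0·-1^3·-1^2 = -1.
(a,b)_19: α=1, u≡17; β=2, v≡16 (mod 19); (17|19)=+1, (16|19)=+1; sign (−1)^0·+1^2·+1^1 = +1.
(a,b)_31: α=2, u≡16; β=3, v≡14 (mod 31); (16|31)=+1, (14|31)=+1; sign (−1)^0·+1^3·+1^2 = +1.
(a,b)_∞: sgn(19)=+, sgn(10695)=+, so +1.
(a,b)_2: α=2, β=2; u≡3, v≡7 (mod 8); ε(u)ε(v)=1·1, αω(v)=2·0, βω(u)=2·1; sum ≡ 1  ⇒  -1.
(19, 10695 / ℚ) ramifies at {2, 23}: a division algebra.

[2, 23]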